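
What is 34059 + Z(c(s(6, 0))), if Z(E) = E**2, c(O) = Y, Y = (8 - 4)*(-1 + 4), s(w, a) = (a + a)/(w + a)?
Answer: 34203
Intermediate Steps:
s(w, a) = 2*a/(a + w) (s(w, a) = (2*a)/(a + w) = 2*a/(a + w))
Y = 12 (Y = 4*3 = 12)
c(O) = 12
34059 + Z(c(s(6, 0))) = 34059 + 12**2 = 34059 + 144 = 34203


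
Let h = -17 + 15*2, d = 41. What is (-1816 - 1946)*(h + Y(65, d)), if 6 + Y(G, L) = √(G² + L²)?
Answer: -26334 - 3762*√5906 ≈ -3.1545e+5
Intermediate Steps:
Y(G, L) = -6 + √(G² + L²)
h = 13 (h = -17 + 30 = 13)
(-1816 - 1946)*(h + Y(65, d)) = (-1816 - 1946)*(13 + (-6 + √(65² + 41²))) = -3762*(13 + (-6 + √(4225 + 1681))) = -3762*(13 + (-6 + √5906)) = -3762*(7 + √5906) = -26334 - 3762*√5906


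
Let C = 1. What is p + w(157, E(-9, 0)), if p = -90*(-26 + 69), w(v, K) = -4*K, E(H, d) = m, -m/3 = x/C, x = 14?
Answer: -3702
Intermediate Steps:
m = -42 (m = -42/1 = -42 ≈ -42.000)
E(H, d) = -42
p = -3870 (p = -90*43 = -3870)
p + w(157, E(-9, 0)) = -3870 - 4*(-42) = -3870 + 168 = -3702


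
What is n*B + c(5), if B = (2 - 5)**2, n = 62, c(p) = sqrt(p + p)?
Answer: 558 + sqrt(10) ≈ 561.16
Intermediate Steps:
c(p) = sqrt(2)*sqrt(p) (c(p) = sqrt(2*p) = sqrt(2)*sqrt(p))
B = 9 (B = (-3)**2 = 9)
n*B + c(5) = 62*9 + sqrt(2)*sqrt(5) = 558 + sqrt(10)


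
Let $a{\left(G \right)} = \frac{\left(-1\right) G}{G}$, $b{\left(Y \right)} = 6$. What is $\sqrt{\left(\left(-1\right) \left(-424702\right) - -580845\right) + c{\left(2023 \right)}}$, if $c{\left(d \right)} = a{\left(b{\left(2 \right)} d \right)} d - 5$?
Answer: $\sqrt{1003519} \approx 1001.8$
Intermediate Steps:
$a{\left(G \right)} = -1$
$c{\left(d \right)} = -5 - d$ ($c{\left(d \right)} = - d - 5 = -5 - d$)
$\sqrt{\left(\left(-1\right) \left(-424702\right) - -580845\right) + c{\left(2023 \right)}} = \sqrt{\left(\left(-1\right) \left(-424702\right) - -580845\right) - 2028} = \sqrt{\left(424702 + 580845\right) - 2028} = \sqrt{1005547 - 2028} = \sqrt{1003519}$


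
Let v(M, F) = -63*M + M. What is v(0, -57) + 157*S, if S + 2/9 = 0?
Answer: -314/9 ≈ -34.889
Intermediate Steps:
S = -2/9 (S = -2/9 + 0 = -2/9 ≈ -0.22222)
v(M, F) = -62*M
v(0, -57) + 157*S = -62*0 + 157*(-2/9) = 0 - 314/9 = -314/9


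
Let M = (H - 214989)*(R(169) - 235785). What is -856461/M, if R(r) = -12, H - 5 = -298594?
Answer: -285487/40366717222 ≈ -7.0723e-6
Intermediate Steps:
H = -298589 (H = 5 - 298594 = -298589)
M = 121100151666 (M = (-298589 - 214989)*(-12 - 235785) = -513578*(-235797) = 121100151666)
-856461/M = -856461/121100151666 = -856461*1/121100151666 = -285487/40366717222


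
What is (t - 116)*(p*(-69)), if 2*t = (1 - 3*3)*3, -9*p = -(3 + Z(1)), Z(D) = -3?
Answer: 0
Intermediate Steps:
p = 0 (p = -(-1)*(3 - 3)/9 = -(-1)*0/9 = -⅑*0 = 0)
t = -12 (t = ((1 - 3*3)*3)/2 = ((1 - 9)*3)/2 = (-8*3)/2 = (½)*(-24) = -12)
(t - 116)*(p*(-69)) = (-12 - 116)*(0*(-69)) = -128*0 = 0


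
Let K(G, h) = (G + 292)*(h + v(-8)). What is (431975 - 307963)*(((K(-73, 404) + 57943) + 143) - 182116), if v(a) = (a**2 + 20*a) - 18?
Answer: -7505206240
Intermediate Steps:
v(a) = -18 + a**2 + 20*a
K(G, h) = (-114 + h)*(292 + G) (K(G, h) = (G + 292)*(h + (-18 + (-8)**2 + 20*(-8))) = (292 + G)*(h + (-18 + 64 - 160)) = (292 + G)*(h - 114) = (292 + G)*(-114 + h) = (-114 + h)*(292 + G))
(431975 - 307963)*(((K(-73, 404) + 57943) + 143) - 182116) = (431975 - 307963)*((((-33288 - 114*(-73) + 292*404 - 73*404) + 57943) + 143) - 182116) = 124012*((((-33288 + 8322 + 117968 - 29492) + 57943) + 143) - 182116) = 124012*(((63510 + 57943) + 143) - 182116) = 124012*((121453 + 143) - 182116) = 124012*(121596 - 182116) = 124012*(-60520) = -7505206240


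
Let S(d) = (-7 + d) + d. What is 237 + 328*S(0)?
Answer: -2059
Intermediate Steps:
S(d) = -7 + 2*d
237 + 328*S(0) = 237 + 328*(-7 + 2*0) = 237 + 328*(-7 + 0) = 237 + 328*(-7) = 237 - 2296 = -2059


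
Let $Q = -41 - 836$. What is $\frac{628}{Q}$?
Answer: $- \frac{628}{877} \approx -0.71608$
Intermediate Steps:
$Q = -877$ ($Q = -41 - 836 = -877$)
$\frac{628}{Q} = \frac{628}{-877} = 628 \left(- \frac{1}{877}\right) = - \frac{628}{877}$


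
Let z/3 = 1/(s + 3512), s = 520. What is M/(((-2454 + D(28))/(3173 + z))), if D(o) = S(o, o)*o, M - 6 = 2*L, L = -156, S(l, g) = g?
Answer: 217490163/374080 ≈ 581.40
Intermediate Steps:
z = 1/1344 (z = 3/(520 + 3512) = 3/4032 = 3*(1/4032) = 1/1344 ≈ 0.00074405)
M = -306 (M = 6 + 2*(-156) = 6 - 312 = -306)
D(o) = o**2 (D(o) = o*o = o**2)
M/(((-2454 + D(28))/(3173 + z))) = -306*(3173 + 1/1344)/(-2454 + 28**2) = -306*4264513/(1344*(-2454 + 784)) = -306/((-1670*1344/4264513)) = -306/(-2244480/4264513) = -306*(-4264513/2244480) = 217490163/374080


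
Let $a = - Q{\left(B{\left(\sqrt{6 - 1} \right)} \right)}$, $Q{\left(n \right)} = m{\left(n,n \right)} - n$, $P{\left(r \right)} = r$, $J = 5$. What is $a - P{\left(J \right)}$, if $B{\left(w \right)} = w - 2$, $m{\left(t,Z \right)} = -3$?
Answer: $-4 + \sqrt{5} \approx -1.7639$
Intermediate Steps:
$B{\left(w \right)} = -2 + w$ ($B{\left(w \right)} = w - 2 = -2 + w$)
$Q{\left(n \right)} = -3 - n$
$a = 1 + \sqrt{5}$ ($a = - (-3 - \left(-2 + \sqrt{6 - 1}\right)) = - (-3 - \left(-2 + \sqrt{5}\right)) = - (-3 + \left(2 - \sqrt{5}\right)) = - (-1 - \sqrt{5}) = 1 + \sqrt{5} \approx 3.2361$)
$a - P{\left(J \right)} = \left(1 + \sqrt{5}\right) - 5 = -4 + \sqrt{5}$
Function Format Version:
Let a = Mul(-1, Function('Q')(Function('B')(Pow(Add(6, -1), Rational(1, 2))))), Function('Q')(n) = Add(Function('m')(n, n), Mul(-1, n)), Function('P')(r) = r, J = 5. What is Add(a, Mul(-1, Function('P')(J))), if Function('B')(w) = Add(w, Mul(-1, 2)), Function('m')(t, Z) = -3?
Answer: Add(-4, Pow(5, Rational(1, 2))) ≈ -1.7639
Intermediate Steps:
Function('B')(w) = Add(-2, w) (Function('B')(w) = Add(w, -2) = Add(-2, w))
Function('Q')(n) = Add(-3, Mul(-1, n))
a = Add(1, Pow(5, Rational(1, 2))) (a = Mul(-1, Add(-3, Mul(-1, Add(-2, Pow(Add(6, -1), Rational(1, 2)))))) = Mul(-1, Add(-3, Mul(-1, Add(-2, Pow(5, Rational(1, 2)))))) = Mul(-1, Add(-3, Add(2, Mul(-1, Pow(5, Rational(1, 2)))))) = Mul(-1, Add(-1, Mul(-1, Pow(5, Rational(1, 2))))) = Add(1, Pow(5, Rational(1, 2))) ≈ 3.2361)
Add(a, Mul(-1, Function('P')(J))) = Add(Add(1, Pow(5, Rational(1, 2))), Mul(-1, 5)) = Add(Add(1, Pow(5, Rational(1, 2))), -5) = Add(-4, Pow(5, Rational(1, 2)))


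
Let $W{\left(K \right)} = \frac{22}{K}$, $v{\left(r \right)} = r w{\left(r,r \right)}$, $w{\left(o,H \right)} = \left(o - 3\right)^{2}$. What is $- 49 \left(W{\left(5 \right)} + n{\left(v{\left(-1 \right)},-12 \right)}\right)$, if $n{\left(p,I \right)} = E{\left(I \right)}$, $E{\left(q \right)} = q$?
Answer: $\frac{1862}{5} \approx 372.4$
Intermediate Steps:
$w{\left(o,H \right)} = \left(-3 + o\right)^{2}$
$v{\left(r \right)} = r \left(-3 + r\right)^{2}$
$n{\left(p,I \right)} = I$
$- 49 \left(W{\left(5 \right)} + n{\left(v{\left(-1 \right)},-12 \right)}\right) = - 49 \left(\frac{22}{5} - 12\right) = \left(-49\right) \left(- \frac{38}{5}\right) = \frac{1862}{5}$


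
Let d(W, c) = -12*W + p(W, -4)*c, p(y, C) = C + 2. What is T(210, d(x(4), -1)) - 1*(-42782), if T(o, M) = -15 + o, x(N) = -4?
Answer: 42977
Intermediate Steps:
p(y, C) = 2 + C
d(W, c) = -12*W - 2*c (d(W, c) = -12*W + (2 - 4)*c = -12*W - 2*c)
T(210, d(x(4), -1)) - 1*(-42782) = (-15 + 210) - 1*(-42782) = 195 + 42782 = 42977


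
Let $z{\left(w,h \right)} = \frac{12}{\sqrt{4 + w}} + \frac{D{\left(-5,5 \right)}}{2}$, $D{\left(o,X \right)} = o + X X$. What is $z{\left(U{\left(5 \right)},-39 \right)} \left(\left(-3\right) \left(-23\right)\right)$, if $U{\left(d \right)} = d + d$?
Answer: $690 + \frac{414 \sqrt{14}}{7} \approx 911.29$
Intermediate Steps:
$U{\left(d \right)} = 2 d$
$D{\left(o,X \right)} = o + X^{2}$
$z{\left(w,h \right)} = 10 + \frac{12}{\sqrt{4 + w}}$ ($z{\left(w,h \right)} = \frac{12}{\sqrt{4 + w}} + \frac{-5 + 5^{2}}{2} = \frac{12}{\sqrt{4 + w}} + \left(-5 + 25\right) \frac{1}{2} = \frac{12}{\sqrt{4 + w}} + 20 \cdot \frac{1}{2} = \frac{12}{\sqrt{4 + w}} + 10 = 10 + \frac{12}{\sqrt{4 + w}}$)
$z{\left(U{\left(5 \right)},-39 \right)} \left(\left(-3\right) \left(-23\right)\right) = \left(10 + \frac{12}{\sqrt{4 + 2 \cdot 5}}\right) \left(\left(-3\right) \left(-23\right)\right) = \left(10 + \frac{12}{\sqrt{4 + 10}}\right) 69 = \left(10 + \frac{12}{\sqrt{14}}\right) 69 = \left(10 + 12 \frac{\sqrt{14}}{14}\right) 69 = \left(10 + \frac{6 \sqrt{14}}{7}\right) 69 = 690 + \frac{414 \sqrt{14}}{7}$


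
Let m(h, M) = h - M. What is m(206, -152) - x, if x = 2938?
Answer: -2580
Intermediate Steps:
m(206, -152) - x = (206 - 1*(-152)) - 1*2938 = (206 + 152) - 2938 = 358 - 2938 = -2580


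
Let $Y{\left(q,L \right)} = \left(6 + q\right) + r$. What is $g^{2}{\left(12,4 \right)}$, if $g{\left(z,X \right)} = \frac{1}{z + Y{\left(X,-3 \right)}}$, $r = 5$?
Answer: $\frac{1}{729} \approx 0.0013717$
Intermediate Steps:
$Y{\left(q,L \right)} = 11 + q$ ($Y{\left(q,L \right)} = \left(6 + q\right) + 5 = 11 + q$)
$g{\left(z,X \right)} = \frac{1}{11 + X + z}$ ($g{\left(z,X \right)} = \frac{1}{z + \left(11 + X\right)} = \frac{1}{11 + X + z}$)
$g^{2}{\left(12,4 \right)} = \left(\frac{1}{11 + 4 + 12}\right)^{2} = \left(\frac{1}{27}\right)^{2} = \frac{1}{729}$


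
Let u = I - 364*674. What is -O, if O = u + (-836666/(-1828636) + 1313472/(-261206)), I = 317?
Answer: 29258919740532575/119412673754 ≈ 2.4502e+5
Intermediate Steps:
u = -245019 (u = 317 - 364*674 = 317 - 245336 = -245019)
O = -29258919740532575/119412673754 (O = -245019 + (-836666/(-1828636) + 1313472/(-261206)) = -245019 + (-836666*(-1/1828636) + 1313472*(-1/261206)) = -245019 + (418333/914318 - 656736/130603) = -245019 - 545830001249/119412673754 = -29258919740532575/119412673754 ≈ -2.4502e+5)
-O = -1*(-29258919740532575/119412673754) = 29258919740532575/119412673754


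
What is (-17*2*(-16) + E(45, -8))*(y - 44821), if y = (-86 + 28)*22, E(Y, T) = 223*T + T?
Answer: 57529056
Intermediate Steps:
E(Y, T) = 224*T
y = -1276 (y = -58*22 = -1276)
(-17*2*(-16) + E(45, -8))*(y - 44821) = (-17*2*(-16) + 224*(-8))*(-1276 - 44821) = (-34*(-16) - 1792)*(-46097) = (544 - 1792)*(-46097) = -1248*(-46097) = 57529056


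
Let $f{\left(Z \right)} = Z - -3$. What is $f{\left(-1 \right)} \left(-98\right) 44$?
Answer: $-8624$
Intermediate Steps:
$f{\left(Z \right)} = 3 + Z$ ($f{\left(Z \right)} = Z + 3 = 3 + Z$)
$f{\left(-1 \right)} \left(-98\right) 44 = \left(3 - 1\right) \left(-98\right) 44 = 2 \left(-98\right) 44 = \left(-196\right) 44 = -8624$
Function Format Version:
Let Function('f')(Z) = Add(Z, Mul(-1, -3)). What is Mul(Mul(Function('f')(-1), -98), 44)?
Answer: -8624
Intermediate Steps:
Function('f')(Z) = Add(3, Z) (Function('f')(Z) = Add(Z, 3) = Add(3, Z))
Mul(Mul(Function('f')(-1), -98), 44) = Mul(Mul(Add(3, -1), -98), 44) = Mul(Mul(2, -98), 44) = Mul(-196, 44) = -8624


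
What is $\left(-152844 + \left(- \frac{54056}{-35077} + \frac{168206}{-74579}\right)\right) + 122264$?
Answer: $- \frac{79999380607578}{2616007583} \approx -30581.0$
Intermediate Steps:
$\left(-152844 + \left(- \frac{54056}{-35077} + \frac{168206}{-74579}\right)\right) + 122264 = \left(-152844 + \left(\left(-54056\right) \left(- \frac{1}{35077}\right) + 168206 \left(- \frac{1}{74579}\right)\right)\right) + 122264 = \left(-152844 + \left(\frac{54056}{35077} - \frac{168206}{74579}\right)\right) + 122264 = \left(-152844 - \frac{1868719438}{2616007583}\right) + 122264 = - \frac{399842931735490}{2616007583} + 122264 = - \frac{79999380607578}{2616007583}$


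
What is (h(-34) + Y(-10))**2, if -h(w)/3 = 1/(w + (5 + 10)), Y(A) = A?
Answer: 34969/361 ≈ 96.867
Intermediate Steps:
h(w) = -3/(15 + w) (h(w) = -3/(w + (5 + 10)) = -3/(w + 15) = -3/(15 + w))
(h(-34) + Y(-10))**2 = (-3/(15 - 34) - 10)**2 = (-3/(-19) - 10)**2 = (-3*(-1/19) - 10)**2 = (3/19 - 10)**2 = (-187/19)**2 = 34969/361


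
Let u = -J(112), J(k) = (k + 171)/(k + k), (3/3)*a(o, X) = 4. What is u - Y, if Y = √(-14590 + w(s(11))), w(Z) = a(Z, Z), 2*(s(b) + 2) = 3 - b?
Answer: -283/224 - I*√14586 ≈ -1.2634 - 120.77*I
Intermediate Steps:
a(o, X) = 4
J(k) = (171 + k)/(2*k) (J(k) = (171 + k)/((2*k)) = (171 + k)*(1/(2*k)) = (171 + k)/(2*k))
s(b) = -½ - b/2 (s(b) = -2 + (3 - b)/2 = -2 + (3/2 - b/2) = -½ - b/2)
w(Z) = 4
u = -283/224 (u = -(171 + 112)/(2*112) = -283/(2*112) = -1*283/224 = -283/224 ≈ -1.2634)
Y = I*√14586 (Y = √(-14590 + 4) = √(-14586) = I*√14586 ≈ 120.77*I)
u - Y = -283/224 - I*√14586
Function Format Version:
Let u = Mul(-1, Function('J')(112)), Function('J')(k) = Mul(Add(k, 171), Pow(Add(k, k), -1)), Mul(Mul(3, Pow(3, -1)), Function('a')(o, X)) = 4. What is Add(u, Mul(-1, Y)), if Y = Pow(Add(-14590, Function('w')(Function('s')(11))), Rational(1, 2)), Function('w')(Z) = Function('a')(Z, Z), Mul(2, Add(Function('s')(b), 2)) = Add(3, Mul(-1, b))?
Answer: Add(Rational(-283, 224), Mul(-1, I, Pow(14586, Rational(1, 2)))) ≈ Add(-1.2634, Mul(-120.77, I))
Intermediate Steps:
Function('a')(o, X) = 4
Function('J')(k) = Mul(Rational(1, 2), Pow(k, -1), Add(171, k)) (Function('J')(k) = Mul(Add(171, k), Pow(Mul(2, k), -1)) = Mul(Add(171, k), Mul(Rational(1, 2), Pow(k, -1))) = Mul(Rational(1, 2), Pow(k, -1), Add(171, k)))
Function('s')(b) = Add(Rational(-1, 2), Mul(Rational(-1, 2), b)) (Function('s')(b) = Add(-2, Mul(Rational(1, 2), Add(3, Mul(-1, b)))) = Add(-2, Add(Rational(3, 2), Mul(Rational(-1, 2), b))) = Add(Rational(-1, 2), Mul(Rational(-1, 2), b)))
Function('w')(Z) = 4
u = Rational(-283, 224) (u = Mul(-1, Mul(Rational(1, 2), Pow(112, -1), Add(171, 112))) = Mul(-1, Mul(Rational(1, 2), Rational(1, 112), 283)) = Mul(-1, Rational(283, 224)) = Rational(-283, 224) ≈ -1.2634)
Y = Mul(I, Pow(14586, Rational(1, 2))) (Y = Pow(Add(-14590, 4), Rational(1, 2)) = Pow(-14586, Rational(1, 2)) = Mul(I, Pow(14586, Rational(1, 2))) ≈ Mul(120.77, I))
Add(u, Mul(-1, Y)) = Add(Rational(-283, 224), Mul(-1, Mul(I, Pow(14586, Rational(1, 2))))) = Add(Rational(-283, 224), Mul(-1, I, Pow(14586, Rational(1, 2))))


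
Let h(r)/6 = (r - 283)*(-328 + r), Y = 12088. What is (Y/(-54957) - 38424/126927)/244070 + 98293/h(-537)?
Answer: 619740659392358347/26835449853844384200 ≈ 0.023094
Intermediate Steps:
h(r) = 6*(-328 + r)*(-283 + r) (h(r) = 6*((r - 283)*(-328 + r)) = 6*((-283 + r)*(-328 + r)) = 6*((-328 + r)*(-283 + r)) = 6*(-328 + r)*(-283 + r))
(Y/(-54957) - 38424/126927)/244070 + 98293/h(-537) = (12088/(-54957) - 38424/126927)/244070 + 98293/(556944 - 3666*(-537) + 6*(-537)**2) = (12088*(-1/54957) - 38424*1/126927)*(1/244070) + 98293/(556944 + 1968642 + 6*288369) = (-12088/54957 - 12808/42309)*(1/244070) + 98293/(556944 + 1968642 + 1730214) = -405106816/775058571*1/244070 + 98293/4255800 = -202553408/94584272711985 + 98293*(1/4255800) = -202553408/94584272711985 + 98293/4255800 = 619740659392358347/26835449853844384200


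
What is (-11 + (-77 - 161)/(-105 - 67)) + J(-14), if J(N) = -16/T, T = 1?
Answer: -2203/86 ≈ -25.616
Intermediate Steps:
J(N) = -16 (J(N) = -16/1 = -16*1 = -16)
(-11 + (-77 - 161)/(-105 - 67)) + J(-14) = (-11 + (-77 - 161)/(-105 - 67)) - 16 = (-11 - 238/(-172)) - 16 = (-11 - 238*(-1/172)) - 16 = (-11 + 119/86) - 16 = -827/86 - 16 = -2203/86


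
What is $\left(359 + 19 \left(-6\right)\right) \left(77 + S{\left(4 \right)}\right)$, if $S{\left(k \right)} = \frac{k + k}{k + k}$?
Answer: $19110$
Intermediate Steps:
$S{\left(k \right)} = 1$ ($S{\left(k \right)} = \frac{2 k}{2 k} = 2 k \frac{1}{2 k} = 1$)
$\left(359 + 19 \left(-6\right)\right) \left(77 + S{\left(4 \right)}\right) = \left(359 + 19 \left(-6\right)\right) \left(77 + 1\right) = \left(359 - 114\right) 78 = 245 \cdot 78 = 19110$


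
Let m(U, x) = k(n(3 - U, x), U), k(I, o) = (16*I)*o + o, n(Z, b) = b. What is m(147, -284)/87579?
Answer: -222607/29193 ≈ -7.6254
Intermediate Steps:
k(I, o) = o + 16*I*o (k(I, o) = 16*I*o + o = o + 16*I*o)
m(U, x) = U*(1 + 16*x)
m(147, -284)/87579 = (147*(1 + 16*(-284)))/87579 = (147*(1 - 4544))*(1/87579) = (147*(-4543))*(1/87579) = -667821*1/87579 = -222607/29193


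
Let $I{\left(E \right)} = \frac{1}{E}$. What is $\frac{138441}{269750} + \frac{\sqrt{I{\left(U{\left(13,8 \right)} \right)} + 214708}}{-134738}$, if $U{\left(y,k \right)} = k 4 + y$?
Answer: $\frac{138441}{269750} - \frac{\sqrt{48309305}}{2021070} \approx 0.50978$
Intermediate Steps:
$U{\left(y,k \right)} = y + 4 k$ ($U{\left(y,k \right)} = 4 k + y = y + 4 k$)
$\frac{138441}{269750} + \frac{\sqrt{I{\left(U{\left(13,8 \right)} \right)} + 214708}}{-134738} = \frac{138441}{269750} + \frac{\sqrt{\frac{1}{13 + 4 \cdot 8} + 214708}}{-134738} = 138441 \cdot \frac{1}{269750} + \sqrt{\frac{1}{13 + 32} + 214708} \left(- \frac{1}{134738}\right) = \frac{138441}{269750} + \sqrt{\frac{1}{45} + 214708} \left(- \frac{1}{134738}\right) = \frac{138441}{269750} + \sqrt{\frac{9661861}{45}} \left(- \frac{1}{134738}\right) = \frac{138441}{269750} + \frac{\sqrt{48309305}}{15} \left(- \frac{1}{134738}\right) = \frac{138441}{269750} - \frac{\sqrt{48309305}}{2021070}$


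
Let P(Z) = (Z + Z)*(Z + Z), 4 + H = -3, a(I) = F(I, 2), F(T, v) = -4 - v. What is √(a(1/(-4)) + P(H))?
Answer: √190 ≈ 13.784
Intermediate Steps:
a(I) = -6 (a(I) = -4 - 1*2 = -4 - 2 = -6)
H = -7 (H = -4 - 3 = -7)
P(Z) = 4*Z² (P(Z) = (2*Z)*(2*Z) = 4*Z²)
√(a(1/(-4)) + P(H)) = √(-6 + 4*(-7)²) = √(-6 + 4*49) = √(-6 + 196) = √190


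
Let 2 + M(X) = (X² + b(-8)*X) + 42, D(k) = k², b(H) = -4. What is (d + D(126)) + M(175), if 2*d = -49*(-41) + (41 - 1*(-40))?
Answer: 46886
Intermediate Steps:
d = 1045 (d = (-49*(-41) + (41 - 1*(-40)))/2 = (2009 + (41 + 40))/2 = (2009 + 81)/2 = (½)*2090 = 1045)
M(X) = 40 + X² - 4*X (M(X) = -2 + ((X² - 4*X) + 42) = -2 + (42 + X² - 4*X) = 40 + X² - 4*X)
(d + D(126)) + M(175) = (1045 + 126²) + (40 + 175² - 4*175) = (1045 + 15876) + (40 + 30625 - 700) = 16921 + 29965 = 46886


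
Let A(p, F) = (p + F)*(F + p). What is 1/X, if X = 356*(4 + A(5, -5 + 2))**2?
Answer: 1/22784 ≈ 4.3890e-5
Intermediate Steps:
A(p, F) = (F + p)**2 (A(p, F) = (F + p)*(F + p) = (F + p)**2)
X = 22784 (X = 356*(4 + ((-5 + 2) + 5)**2)**2 = 356*(4 + (-3 + 5)**2)**2 = 356*(4 + 2**2)**2 = 356*(4 + 4)**2 = 356*8**2 = 356*64 = 22784)
1/X = 1/22784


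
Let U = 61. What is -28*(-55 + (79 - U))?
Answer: 1036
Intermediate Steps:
-28*(-55 + (79 - U)) = -28*(-55 + (79 - 1*61)) = -28*(-55 + (79 - 61)) = -28*(-55 + 18) = -28*(-37) = 1036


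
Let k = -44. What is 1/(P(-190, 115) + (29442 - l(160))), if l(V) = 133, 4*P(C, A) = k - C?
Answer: 2/58691 ≈ 3.4077e-5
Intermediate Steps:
P(C, A) = -11 - C/4 (P(C, A) = (-44 - C)/4 = -11 - C/4)
1/(P(-190, 115) + (29442 - l(160))) = 1/((-11 - ¼*(-190)) + (29442 - 1*133)) = 1/((-11 + 95/2) + (29442 - 133)) = 1/(73/2 + 29309) = 1/(58691/2) = 2/58691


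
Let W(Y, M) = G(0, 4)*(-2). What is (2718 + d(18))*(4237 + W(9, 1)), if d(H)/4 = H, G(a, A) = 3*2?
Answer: 11787750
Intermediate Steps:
G(a, A) = 6
d(H) = 4*H
W(Y, M) = -12 (W(Y, M) = 6*(-2) = -12)
(2718 + d(18))*(4237 + W(9, 1)) = (2718 + 4*18)*(4237 - 12) = (2718 + 72)*4225 = 2790*4225 = 11787750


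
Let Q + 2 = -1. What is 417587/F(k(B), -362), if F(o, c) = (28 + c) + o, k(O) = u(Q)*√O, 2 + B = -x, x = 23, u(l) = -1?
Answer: -139474058/111581 + 2087935*I/111581 ≈ -1250.0 + 18.712*I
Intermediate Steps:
Q = -3 (Q = -2 - 1 = -3)
B = -25 (B = -2 - 1*23 = -2 - 23 = -25)
k(O) = -√O
F(o, c) = 28 + c + o
417587/F(k(B), -362) = 417587/(28 - 362 - √(-25)) = 417587/(28 - 362 - 5*I) = 417587/(-334 - 5*I) = 417587*((-334 + 5*I)/111581) = 417587*(-334 + 5*I)/111581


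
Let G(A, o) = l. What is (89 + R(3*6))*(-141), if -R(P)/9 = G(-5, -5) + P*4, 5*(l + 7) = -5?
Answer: 68667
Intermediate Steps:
l = -8 (l = -7 + (⅕)*(-5) = -7 - 1 = -8)
G(A, o) = -8
R(P) = 72 - 36*P (R(P) = -9*(-8 + P*4) = -9*(-8 + 4*P) = 72 - 36*P)
(89 + R(3*6))*(-141) = (89 + (72 - 108*6))*(-141) = (89 + (72 - 36*18))*(-141) = (89 + (72 - 648))*(-141) = (89 - 576)*(-141) = -487*(-141) = 68667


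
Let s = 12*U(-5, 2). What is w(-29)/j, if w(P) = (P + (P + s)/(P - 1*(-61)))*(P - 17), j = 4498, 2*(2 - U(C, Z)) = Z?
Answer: 21735/71968 ≈ 0.30201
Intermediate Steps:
U(C, Z) = 2 - Z/2
s = 12 (s = 12*(2 - ½*2) = 12*(2 - 1) = 12*1 = 12)
w(P) = (-17 + P)*(P + (12 + P)/(61 + P)) (w(P) = (P + (P + 12)/(P - 1*(-61)))*(P - 17) = (P + (12 + P)/(P + 61))*(-17 + P) = (P + (12 + P)/(61 + P))*(-17 + P) = (-17 + P)*(P + (12 + P)/(61 + P)))
w(-29)/j = ((-204 + (-29)³ - 1042*(-29) + 45*(-29)²)/(61 - 29))/4498 = ((-204 - 24389 + 30218 + 45*841)/32)*(1/4498) = ((-204 - 24389 + 30218 + 37845)/32)*(1/4498) = ((1/32)*43470)*(1/4498) = (21735/16)*(1/4498) = 21735/71968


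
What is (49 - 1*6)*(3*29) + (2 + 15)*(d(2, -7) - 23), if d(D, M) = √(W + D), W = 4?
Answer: 3350 + 17*√6 ≈ 3391.6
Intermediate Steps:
d(D, M) = √(4 + D)
(49 - 1*6)*(3*29) + (2 + 15)*(d(2, -7) - 23) = (49 - 1*6)*(3*29) + (2 + 15)*(√(4 + 2) - 23) = (49 - 6)*87 + 17*(√6 - 23) = 43*87 + 17*(-23 + √6) = 3741 + (-391 + 17*√6) = 3350 + 17*√6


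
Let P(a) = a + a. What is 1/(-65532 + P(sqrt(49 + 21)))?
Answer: -16383/1073610686 - sqrt(70)/2147221372 ≈ -1.5264e-5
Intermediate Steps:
P(a) = 2*a
1/(-65532 + P(sqrt(49 + 21))) = 1/(-65532 + 2*sqrt(49 + 21)) = 1/(-65532 + 2*sqrt(70))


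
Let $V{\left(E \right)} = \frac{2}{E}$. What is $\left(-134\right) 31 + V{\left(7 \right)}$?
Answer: $- \frac{29076}{7} \approx -4153.7$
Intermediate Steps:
$\left(-134\right) 31 + V{\left(7 \right)} = \left(-134\right) 31 + \frac{2}{7} = -4154 + 2 \cdot \frac{1}{7} = -4154 + \frac{2}{7} = - \frac{29076}{7}$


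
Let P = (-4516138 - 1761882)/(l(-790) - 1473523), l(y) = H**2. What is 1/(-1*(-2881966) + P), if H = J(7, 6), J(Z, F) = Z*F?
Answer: 1471759/4241565676214 ≈ 3.4698e-7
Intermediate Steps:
J(Z, F) = F*Z
H = 42 (H = 6*7 = 42)
l(y) = 1764 (l(y) = 42**2 = 1764)
P = 6278020/1471759 (P = (-4516138 - 1761882)/(1764 - 1473523) = -6278020/(-1471759) = -6278020*(-1/1471759) = 6278020/1471759 ≈ 4.2657)
1/(-1*(-2881966) + P) = 1/(-1*(-2881966) + 6278020/1471759) = 1/(2881966 + 6278020/1471759) = 1/(4241565676214/1471759) = 1471759/4241565676214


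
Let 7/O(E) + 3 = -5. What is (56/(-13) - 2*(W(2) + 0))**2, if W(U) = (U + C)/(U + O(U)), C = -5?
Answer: 1600/1521 ≈ 1.0519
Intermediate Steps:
O(E) = -7/8 (O(E) = 7/(-3 - 5) = 7/(-8) = 7*(-1/8) = -7/8)
W(U) = (-5 + U)/(-7/8 + U) (W(U) = (U - 5)/(U - 7/8) = (-5 + U)/(-7/8 + U))
(56/(-13) - 2*(W(2) + 0))**2 = (56/(-13) - 2*(8*(-5 + 2)/(-7 + 8*2) + 0))**2 = (56*(-1/13) - 2*(8*(-3)/(-7 + 16) + 0))**2 = (-56/13 - 2*(8*(-3)/9 + 0))**2 = (-56/13 - 2*(8*(1/9)*(-3) + 0))**2 = (-56/13 - 2*(-8/3 + 0))**2 = (-56/13 - 2*(-8/3))**2 = (-56/13 + 16/3)**2 = (40/39)**2 = 1600/1521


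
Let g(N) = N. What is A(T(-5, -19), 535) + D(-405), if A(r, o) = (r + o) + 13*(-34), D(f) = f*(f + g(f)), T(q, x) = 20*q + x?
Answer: 328024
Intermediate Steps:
T(q, x) = x + 20*q
D(f) = 2*f**2 (D(f) = f*(f + f) = f*(2*f) = 2*f**2)
A(r, o) = -442 + o + r (A(r, o) = (o + r) - 442 = -442 + o + r)
A(T(-5, -19), 535) + D(-405) = (-442 + 535 + (-19 + 20*(-5))) + 2*(-405)**2 = (-442 + 535 + (-19 - 100)) + 2*164025 = (-442 + 535 - 119) + 328050 = -26 + 328050 = 328024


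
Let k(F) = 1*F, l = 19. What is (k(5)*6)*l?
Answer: 570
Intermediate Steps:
k(F) = F
(k(5)*6)*l = (5*6)*19 = 30*19 = 570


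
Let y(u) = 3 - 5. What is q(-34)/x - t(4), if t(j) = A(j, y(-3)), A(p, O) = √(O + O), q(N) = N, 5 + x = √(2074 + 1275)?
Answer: -85/1662 - 2*I - 17*√3349/1662 ≈ -0.64308 - 2.0*I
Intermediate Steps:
x = -5 + √3349 (x = -5 + √(2074 + 1275) = -5 + √3349 ≈ 52.871)
y(u) = -2
A(p, O) = √2*√O (A(p, O) = √(2*O) = √2*√O)
t(j) = 2*I (t(j) = √2*√(-2) = √2*(I*√2) = 2*I)
q(-34)/x - t(4) = -34/(-5 + √3349) - 2*I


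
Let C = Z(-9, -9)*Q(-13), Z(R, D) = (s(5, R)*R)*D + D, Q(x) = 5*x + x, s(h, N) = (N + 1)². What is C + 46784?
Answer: -356866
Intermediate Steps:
s(h, N) = (1 + N)²
Q(x) = 6*x
Z(R, D) = D + D*R*(1 + R)² (Z(R, D) = ((1 + R)²*R)*D + D = (R*(1 + R)²)*D + D = D*R*(1 + R)² + D = D + D*R*(1 + R)²)
C = -403650 (C = (-9*(1 - 9*(1 - 9)²))*(6*(-13)) = -9*(1 - 9*(-8)²)*(-78) = -9*(1 - 9*64)*(-78) = -9*(1 - 576)*(-78) = -9*(-575)*(-78) = 5175*(-78) = -403650)
C + 46784 = -403650 + 46784 = -356866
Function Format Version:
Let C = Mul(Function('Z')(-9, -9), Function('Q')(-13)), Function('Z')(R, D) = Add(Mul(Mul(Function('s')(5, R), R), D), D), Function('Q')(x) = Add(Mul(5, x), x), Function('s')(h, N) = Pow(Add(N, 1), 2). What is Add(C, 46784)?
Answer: -356866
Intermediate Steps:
Function('s')(h, N) = Pow(Add(1, N), 2)
Function('Q')(x) = Mul(6, x)
Function('Z')(R, D) = Add(D, Mul(D, R, Pow(Add(1, R), 2))) (Function('Z')(R, D) = Add(Mul(Mul(Pow(Add(1, R), 2), R), D), D) = Add(Mul(Mul(R, Pow(Add(1, R), 2)), D), D) = Add(Mul(D, R, Pow(Add(1, R), 2)), D) = Add(D, Mul(D, R, Pow(Add(1, R), 2))))
C = -403650 (C = Mul(Mul(-9, Add(1, Mul(-9, Pow(Add(1, -9), 2)))), Mul(6, -13)) = Mul(Mul(-9, Add(1, Mul(-9, Pow(-8, 2)))), -78) = Mul(Mul(-9, Add(1, Mul(-9, 64))), -78) = Mul(Mul(-9, Add(1, -576)), -78) = Mul(Mul(-9, -575), -78) = Mul(5175, -78) = -403650)
Add(C, 46784) = Add(-403650, 46784) = -356866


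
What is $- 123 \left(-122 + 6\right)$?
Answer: $14268$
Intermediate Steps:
$- 123 \left(-122 + 6\right) = \left(-123\right) \left(-116\right) = 14268$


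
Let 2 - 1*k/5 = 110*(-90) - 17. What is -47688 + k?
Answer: 1907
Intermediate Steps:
k = 49595 (k = 10 - 5*(110*(-90) - 17) = 10 - 5*(-9900 - 17) = 10 - 5*(-9917) = 10 + 49585 = 49595)
-47688 + k = -47688 + 49595 = 1907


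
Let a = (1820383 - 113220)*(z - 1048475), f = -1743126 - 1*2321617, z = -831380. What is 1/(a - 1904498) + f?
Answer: -13044657806085988210/3209220805863 ≈ -4.0647e+6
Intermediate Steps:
f = -4064743 (f = -1743126 - 2321617 = -4064743)
a = -3209218901365 (a = (1820383 - 113220)*(-831380 - 1048475) = 1707163*(-1879855) = -3209218901365)
1/(a - 1904498) + f = 1/(-3209218901365 - 1904498) - 4064743 = 1/(-3209220805863) - 4064743 = -1/3209220805863 - 4064743 = -13044657806085988210/3209220805863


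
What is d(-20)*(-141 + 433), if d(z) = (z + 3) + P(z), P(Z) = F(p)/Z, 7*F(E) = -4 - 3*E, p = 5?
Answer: -172353/35 ≈ -4924.4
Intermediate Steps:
F(E) = -4/7 - 3*E/7 (F(E) = (-4 - 3*E)/7 = -4/7 - 3*E/7)
P(Z) = -19/(7*Z) (P(Z) = (-4/7 - 3/7*5)/Z = (-4/7 - 15/7)/Z = -19/(7*Z))
d(z) = 3 + z - 19/(7*z) (d(z) = (z + 3) - 19/(7*z) = (3 + z) - 19/(7*z) = 3 + z - 19/(7*z))
d(-20)*(-141 + 433) = (3 - 20 - 19/7/(-20))*(-141 + 433) = (3 - 20 - 19/7*(-1/20))*292 = (3 - 20 + 19/140)*292 = -2361/140*292 = -172353/35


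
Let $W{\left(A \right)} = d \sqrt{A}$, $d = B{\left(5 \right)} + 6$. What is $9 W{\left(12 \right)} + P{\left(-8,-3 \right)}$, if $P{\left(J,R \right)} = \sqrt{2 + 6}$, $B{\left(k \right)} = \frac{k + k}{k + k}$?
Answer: $2 \sqrt{2} + 126 \sqrt{3} \approx 221.07$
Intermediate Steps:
$B{\left(k \right)} = 1$ ($B{\left(k \right)} = \frac{2 k}{2 k} = 2 k \frac{1}{2 k} = 1$)
$P{\left(J,R \right)} = 2 \sqrt{2}$ ($P{\left(J,R \right)} = \sqrt{8} = 2 \sqrt{2}$)
$d = 7$ ($d = 1 + 6 = 7$)
$W{\left(A \right)} = 7 \sqrt{A}$
$9 W{\left(12 \right)} + P{\left(-8,-3 \right)} = 9 \cdot 7 \sqrt{12} + 2 \sqrt{2} = 9 \cdot 7 \cdot 2 \sqrt{3} + 2 \sqrt{2} = 9 \cdot 14 \sqrt{3} + 2 \sqrt{2} = 126 \sqrt{3} + 2 \sqrt{2} = 2 \sqrt{2} + 126 \sqrt{3}$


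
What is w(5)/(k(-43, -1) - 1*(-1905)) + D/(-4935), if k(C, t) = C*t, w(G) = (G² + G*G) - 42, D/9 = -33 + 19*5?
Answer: -87292/801115 ≈ -0.10896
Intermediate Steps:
D = 558 (D = 9*(-33 + 19*5) = 9*(-33 + 95) = 9*62 = 558)
w(G) = -42 + 2*G² (w(G) = (G² + G²) - 42 = 2*G² - 42 = -42 + 2*G²)
w(5)/(k(-43, -1) - 1*(-1905)) + D/(-4935) = (-42 + 2*5²)/(-43*(-1) - 1*(-1905)) + 558/(-4935) = (-42 + 2*25)/(43 + 1905) + 558*(-1/4935) = (-42 + 50)/1948 - 186/1645 = 8*(1/1948) - 186/1645 = 2/487 - 186/1645 = -87292/801115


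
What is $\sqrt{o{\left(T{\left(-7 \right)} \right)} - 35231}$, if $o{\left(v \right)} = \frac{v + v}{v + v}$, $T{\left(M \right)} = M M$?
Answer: $i \sqrt{35230} \approx 187.7 i$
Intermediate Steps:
$T{\left(M \right)} = M^{2}$
$o{\left(v \right)} = 1$ ($o{\left(v \right)} = \frac{2 v}{2 v} = 2 v \frac{1}{2 v} = 1$)
$\sqrt{o{\left(T{\left(-7 \right)} \right)} - 35231} = \sqrt{1 - 35231} = \sqrt{-35230} = i \sqrt{35230}$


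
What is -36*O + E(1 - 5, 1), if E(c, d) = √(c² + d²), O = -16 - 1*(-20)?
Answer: -144 + √17 ≈ -139.88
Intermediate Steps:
O = 4 (O = -16 + 20 = 4)
-36*O + E(1 - 5, 1) = -36*4 + √((1 - 5)² + 1²) = -144 + √((-4)² + 1) = -144 + √(16 + 1) = -144 + √17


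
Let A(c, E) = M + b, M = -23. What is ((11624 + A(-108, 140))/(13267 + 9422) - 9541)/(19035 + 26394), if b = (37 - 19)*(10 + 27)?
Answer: -8017166/38175503 ≈ -0.21001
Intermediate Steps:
b = 666 (b = 18*37 = 666)
A(c, E) = 643 (A(c, E) = -23 + 666 = 643)
((11624 + A(-108, 140))/(13267 + 9422) - 9541)/(19035 + 26394) = ((11624 + 643)/(13267 + 9422) - 9541)/(19035 + 26394) = (12267/22689 - 9541)/45429 = (12267*(1/22689) - 9541)*(1/45429) = (1363/2521 - 9541)*(1/45429) = -24051498/2521*1/45429 = -8017166/38175503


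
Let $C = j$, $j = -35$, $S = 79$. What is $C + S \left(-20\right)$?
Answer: $-1615$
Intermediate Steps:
$C = -35$
$C + S \left(-20\right) = -35 + 79 \left(-20\right) = -35 - 1580 = -1615$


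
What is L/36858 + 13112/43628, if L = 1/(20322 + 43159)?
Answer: 7669807694951/25520009887086 ≈ 0.30054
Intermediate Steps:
L = 1/63481 ≈ 1.5753e-5
L/36858 + 13112/43628 = (1/63481)/36858 + 13112/43628 = (1/63481)*(1/36858) + 13112*(1/43628) = 1/2339782698 + 3278/10907 = 7669807694951/25520009887086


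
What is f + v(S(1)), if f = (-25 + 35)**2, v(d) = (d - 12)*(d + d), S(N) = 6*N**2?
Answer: 28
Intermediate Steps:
v(d) = 2*d*(-12 + d) (v(d) = (-12 + d)*(2*d) = 2*d*(-12 + d))
f = 100 (f = 10**2 = 100)
f + v(S(1)) = 100 + 2*(6*1**2)*(-12 + 6*1**2) = 100 + 2*(6*1)*(-12 + 6*1) = 100 + 2*6*(-12 + 6) = 100 + 2*6*(-6) = 100 - 72 = 28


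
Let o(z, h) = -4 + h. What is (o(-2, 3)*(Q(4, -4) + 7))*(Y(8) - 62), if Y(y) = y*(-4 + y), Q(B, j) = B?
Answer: 330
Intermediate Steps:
(o(-2, 3)*(Q(4, -4) + 7))*(Y(8) - 62) = ((-4 + 3)*(4 + 7))*(8*(-4 + 8) - 62) = (-1*11)*(8*4 - 62) = -11*(32 - 62) = -11*(-30) = 330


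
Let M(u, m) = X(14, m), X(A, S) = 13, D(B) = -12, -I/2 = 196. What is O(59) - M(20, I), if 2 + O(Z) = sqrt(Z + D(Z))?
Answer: -15 + sqrt(47) ≈ -8.1443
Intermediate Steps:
I = -392 (I = -2*196 = -392)
M(u, m) = 13
O(Z) = -2 + sqrt(-12 + Z) (O(Z) = -2 + sqrt(Z - 12) = -2 + sqrt(-12 + Z))
O(59) - M(20, I) = (-2 + sqrt(-12 + 59)) - 1*13 = (-2 + sqrt(47)) - 13 = -15 + sqrt(47)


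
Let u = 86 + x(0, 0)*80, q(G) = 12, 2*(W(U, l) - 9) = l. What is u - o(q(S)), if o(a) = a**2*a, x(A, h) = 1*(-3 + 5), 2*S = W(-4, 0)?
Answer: -1482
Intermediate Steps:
W(U, l) = 9 + l/2
S = 9/2 (S = (9 + (1/2)*0)/2 = (9 + 0)/2 = (1/2)*9 = 9/2 ≈ 4.5000)
x(A, h) = 2 (x(A, h) = 1*2 = 2)
u = 246 (u = 86 + 2*80 = 86 + 160 = 246)
o(a) = a**3
u - o(q(S)) = 246 - 1*12**3 = 246 - 1*1728 = 246 - 1728 = -1482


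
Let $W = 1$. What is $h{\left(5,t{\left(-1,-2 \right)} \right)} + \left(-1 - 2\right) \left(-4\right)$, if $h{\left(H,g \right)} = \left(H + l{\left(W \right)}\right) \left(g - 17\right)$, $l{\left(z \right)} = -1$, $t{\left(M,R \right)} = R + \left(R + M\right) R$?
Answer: $-40$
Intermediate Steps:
$t{\left(M,R \right)} = R + R \left(M + R\right)$ ($t{\left(M,R \right)} = R + \left(M + R\right) R = R + R \left(M + R\right)$)
$h{\left(H,g \right)} = \left(-1 + H\right) \left(-17 + g\right)$ ($h{\left(H,g \right)} = \left(H - 1\right) \left(g - 17\right) = \left(-1 + H\right) \left(-17 + g\right)$)
$h{\left(5,t{\left(-1,-2 \right)} \right)} + \left(-1 - 2\right) \left(-4\right) = \left(17 - - 2 \left(1 - 1 - 2\right) - 85 + 5 \left(- 2 \left(1 - 1 - 2\right)\right)\right) + \left(-1 - 2\right) \left(-4\right) = \left(17 - \left(-2\right) \left(-2\right) - 85 + 5 \left(\left(-2\right) \left(-2\right)\right)\right) - -12 = \left(17 - 4 - 85 + 5 \cdot 4\right) + 12 = \left(17 - 4 - 85 + 20\right) + 12 = -52 + 12 = -40$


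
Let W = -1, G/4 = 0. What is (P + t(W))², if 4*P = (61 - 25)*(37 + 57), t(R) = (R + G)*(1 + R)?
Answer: 715716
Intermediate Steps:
G = 0 (G = 4*0 = 0)
t(R) = R*(1 + R) (t(R) = (R + 0)*(1 + R) = R*(1 + R))
P = 846 (P = ((61 - 25)*(37 + 57))/4 = (36*94)/4 = (¼)*3384 = 846)
(P + t(W))² = (846 - (1 - 1))² = (846 - 1*0)² = (846 + 0)² = 846² = 715716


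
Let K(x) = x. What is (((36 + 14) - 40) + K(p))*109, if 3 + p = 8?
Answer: 1635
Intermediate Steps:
p = 5 (p = -3 + 8 = 5)
(((36 + 14) - 40) + K(p))*109 = (((36 + 14) - 40) + 5)*109 = ((50 - 40) + 5)*109 = (10 + 5)*109 = 15*109 = 1635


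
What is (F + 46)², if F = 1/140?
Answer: 41486481/19600 ≈ 2116.7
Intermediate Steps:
F = 1/140 ≈ 0.0071429
(F + 46)² = (1/140 + 46)² = (6441/140)² = 41486481/19600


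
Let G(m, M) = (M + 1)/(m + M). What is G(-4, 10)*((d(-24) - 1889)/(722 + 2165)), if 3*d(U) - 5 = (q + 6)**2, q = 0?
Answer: -30943/25983 ≈ -1.1909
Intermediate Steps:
G(m, M) = (1 + M)/(M + m)
d(U) = 41/3 (d(U) = 5/3 + (0 + 6)**2/3 = 5/3 + (1/3)*6**2 = 5/3 + (1/3)*36 = 5/3 + 12 = 41/3)
G(-4, 10)*((d(-24) - 1889)/(722 + 2165)) = ((1 + 10)/(10 - 4))*((41/3 - 1889)/(722 + 2165)) = (11/6)*(-5626/3/2887) = ((1/6)*11)*(-5626/3*1/2887) = (11/6)*(-5626/8661) = -30943/25983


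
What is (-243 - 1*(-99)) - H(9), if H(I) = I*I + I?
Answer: -234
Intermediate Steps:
H(I) = I + I² (H(I) = I² + I = I + I²)
(-243 - 1*(-99)) - H(9) = (-243 - 1*(-99)) - 9*(1 + 9) = (-243 + 99) - 9*10 = -144 - 1*90 = -144 - 90 = -234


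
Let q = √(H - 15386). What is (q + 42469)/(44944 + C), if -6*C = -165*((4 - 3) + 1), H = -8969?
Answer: 42469/44999 + I*√24355/44999 ≈ 0.94378 + 0.0034681*I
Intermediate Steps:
C = 55 (C = -(-55)*((4 - 3) + 1)/2 = -(-55)*(1 + 1)/2 = -(-55)*2/2 = -⅙*(-330) = 55)
q = I*√24355 (q = √(-8969 - 15386) = √(-24355) = I*√24355 ≈ 156.06*I)
(q + 42469)/(44944 + C) = (I*√24355 + 42469)/(44944 + 55) = (42469 + I*√24355)/44999 = (42469 + I*√24355)*(1/44999) = 42469/44999 + I*√24355/44999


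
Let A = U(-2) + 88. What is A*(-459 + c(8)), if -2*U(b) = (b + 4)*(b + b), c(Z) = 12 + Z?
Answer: -40388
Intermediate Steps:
U(b) = -b*(4 + b) (U(b) = -(b + 4)*(b + b)/2 = -(4 + b)*2*b/2 = -b*(4 + b))
A = 92 (A = -1*(-2)*(4 - 2) + 88 = -1*(-2)*2 + 88 = 4 + 88 = 92)
A*(-459 + c(8)) = 92*(-459 + (12 + 8)) = 92*(-459 + 20) = 92*(-439) = -40388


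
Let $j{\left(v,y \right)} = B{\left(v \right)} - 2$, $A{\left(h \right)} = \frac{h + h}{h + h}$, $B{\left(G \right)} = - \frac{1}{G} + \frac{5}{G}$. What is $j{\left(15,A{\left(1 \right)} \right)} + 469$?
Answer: $\frac{7009}{15} \approx 467.27$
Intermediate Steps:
$B{\left(G \right)} = \frac{4}{G}$
$A{\left(h \right)} = 1$ ($A{\left(h \right)} = \frac{2 h}{2 h} = 2 h \frac{1}{2 h} = 1$)
$j{\left(v,y \right)} = -2 + \frac{4}{v}$ ($j{\left(v,y \right)} = \frac{4}{v} - 2 = -2 + \frac{4}{v}$)
$j{\left(15,A{\left(1 \right)} \right)} + 469 = \left(-2 + \frac{4}{15}\right) + 469 = - \frac{26}{15} + 469 = \frac{7009}{15}$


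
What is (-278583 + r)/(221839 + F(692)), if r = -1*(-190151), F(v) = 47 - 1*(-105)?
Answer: -88432/221991 ≈ -0.39836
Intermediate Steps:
F(v) = 152 (F(v) = 47 + 105 = 152)
r = 190151
(-278583 + r)/(221839 + F(692)) = (-278583 + 190151)/(221839 + 152) = -88432/221991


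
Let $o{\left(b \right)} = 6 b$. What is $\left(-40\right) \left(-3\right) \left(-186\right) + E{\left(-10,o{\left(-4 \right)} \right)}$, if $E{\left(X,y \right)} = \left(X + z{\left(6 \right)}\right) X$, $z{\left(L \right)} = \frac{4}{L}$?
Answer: $- \frac{66680}{3} \approx -22227.0$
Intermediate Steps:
$E{\left(X,y \right)} = X \left(\frac{2}{3} + X\right)$ ($E{\left(X,y \right)} = \left(X + \frac{4}{6}\right) X = \left(X + 4 \cdot \frac{1}{6}\right) X = \left(X + \frac{2}{3}\right) X = \left(\frac{2}{3} + X\right) X = X \left(\frac{2}{3} + X\right)$)
$\left(-40\right) \left(-3\right) \left(-186\right) + E{\left(-10,o{\left(-4 \right)} \right)} = \left(-40\right) \left(-3\right) \left(-186\right) + \frac{1}{3} \left(-10\right) \left(2 + 3 \left(-10\right)\right) = 120 \left(-186\right) + \frac{1}{3} \left(-10\right) \left(2 - 30\right) = -22320 + \frac{1}{3} \left(-10\right) \left(-28\right) = -22320 + \frac{280}{3} = - \frac{66680}{3}$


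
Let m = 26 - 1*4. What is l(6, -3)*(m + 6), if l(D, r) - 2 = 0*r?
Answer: 56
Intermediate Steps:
l(D, r) = 2 (l(D, r) = 2 + 0*r = 2 + 0 = 2)
m = 22 (m = 26 - 4 = 22)
l(6, -3)*(m + 6) = 2*(22 + 6) = 2*28 = 56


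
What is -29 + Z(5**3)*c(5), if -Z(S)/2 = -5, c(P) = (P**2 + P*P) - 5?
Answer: 421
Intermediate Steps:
c(P) = -5 + 2*P**2 (c(P) = (P**2 + P**2) - 5 = 2*P**2 - 5 = -5 + 2*P**2)
Z(S) = 10 (Z(S) = -2*(-5) = 10)
-29 + Z(5**3)*c(5) = -29 + 10*(-5 + 2*5**2) = -29 + 10*(-5 + 2*25) = -29 + 10*(-5 + 50) = -29 + 10*45 = -29 + 450 = 421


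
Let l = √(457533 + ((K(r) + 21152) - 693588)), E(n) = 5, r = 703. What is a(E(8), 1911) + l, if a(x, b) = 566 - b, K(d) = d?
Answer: -1345 + 30*I*√238 ≈ -1345.0 + 462.82*I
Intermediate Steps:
l = 30*I*√238 (l = √(457533 + ((703 + 21152) - 693588)) = √(457533 + (21855 - 693588)) = √(457533 - 671733) = √(-214200) = 30*I*√238 ≈ 462.82*I)
a(E(8), 1911) + l = (566 - 1*1911) + 30*I*√238 = (566 - 1911) + 30*I*√238 = -1345 + 30*I*√238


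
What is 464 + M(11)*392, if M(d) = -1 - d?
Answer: -4240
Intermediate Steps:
464 + M(11)*392 = 464 + (-1 - 1*11)*392 = 464 + (-1 - 11)*392 = 464 - 12*392 = 464 - 4704 = -4240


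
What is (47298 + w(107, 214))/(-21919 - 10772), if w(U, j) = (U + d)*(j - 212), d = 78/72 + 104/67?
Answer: -19101943/13141782 ≈ -1.4535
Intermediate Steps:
d = 2119/804 (d = 78*(1/72) + 104*(1/67) = 13/12 + 104/67 = 2119/804 ≈ 2.6356)
w(U, j) = (-212 + j)*(2119/804 + U) (w(U, j) = (U + 2119/804)*(j - 212) = (2119/804 + U)*(-212 + j) = (-212 + j)*(2119/804 + U))
(47298 + w(107, 214))/(-21919 - 10772) = (47298 + (-112307/201 - 212*107 + (2119/804)*214 + 107*214))/(-21919 - 10772) = (47298 + (-112307/201 - 22684 + 226733/402 + 22898))/(-32691) = (47298 + 88147/402)*(-1/32691) = (19101943/402)*(-1/32691) = -19101943/13141782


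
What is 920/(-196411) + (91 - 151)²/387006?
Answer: 58505680/12668705911 ≈ 0.0046181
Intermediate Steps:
920/(-196411) + (91 - 151)²/387006 = 920*(-1/196411) + (-60)²*(1/387006) = -920/196411 + 3600*(1/387006) = -920/196411 + 600/64501 = 58505680/12668705911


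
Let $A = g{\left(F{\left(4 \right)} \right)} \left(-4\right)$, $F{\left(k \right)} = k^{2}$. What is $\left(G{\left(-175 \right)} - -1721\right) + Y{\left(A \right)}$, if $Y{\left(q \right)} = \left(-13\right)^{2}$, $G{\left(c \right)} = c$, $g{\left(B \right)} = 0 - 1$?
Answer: $1715$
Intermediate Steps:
$g{\left(B \right)} = -1$
$A = 4$ ($A = \left(-1\right) \left(-4\right) = 4$)
$Y{\left(q \right)} = 169$
$\left(G{\left(-175 \right)} - -1721\right) + Y{\left(A \right)} = \left(-175 - -1721\right) + 169 = \left(-175 + \left(1748 - 27\right)\right) + 169 = \left(-175 + 1721\right) + 169 = 1546 + 169 = 1715$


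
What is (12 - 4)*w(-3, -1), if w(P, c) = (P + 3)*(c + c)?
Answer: 0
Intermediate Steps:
w(P, c) = 2*c*(3 + P) (w(P, c) = (3 + P)*(2*c) = 2*c*(3 + P))
(12 - 4)*w(-3, -1) = (12 - 4)*(2*(-1)*(3 - 3)) = 8*(2*(-1)*0) = 8*0 = 0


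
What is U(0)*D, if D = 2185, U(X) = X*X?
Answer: 0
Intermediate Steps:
U(X) = X²
U(0)*D = 0²*2185 = 0*2185 = 0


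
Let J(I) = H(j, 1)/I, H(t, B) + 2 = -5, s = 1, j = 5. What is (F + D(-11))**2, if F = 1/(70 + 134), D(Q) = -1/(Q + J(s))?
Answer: 1369/374544 ≈ 0.0036551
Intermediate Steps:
H(t, B) = -7 (H(t, B) = -2 - 5 = -7)
J(I) = -7/I
D(Q) = -1/(-7 + Q) (D(Q) = -1/(Q - 7/1) = -1/(Q - 7*1) = -1/(Q - 7) = -1/(-7 + Q))
F = 1/204 ≈ 0.0049020
(F + D(-11))**2 = (1/204 - 1/(-7 - 11))**2 = (1/204 - 1/(-18))**2 = (1/204 - 1*(-1/18))**2 = (1/204 + 1/18)**2 = (37/612)**2 = 1369/374544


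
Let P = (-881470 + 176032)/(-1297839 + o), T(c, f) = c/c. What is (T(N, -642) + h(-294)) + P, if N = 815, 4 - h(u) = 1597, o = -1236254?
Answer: -4033570618/2534093 ≈ -1591.7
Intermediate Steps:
h(u) = -1593 (h(u) = 4 - 1*1597 = 4 - 1597 = -1593)
T(c, f) = 1
P = 705438/2534093 (P = (-881470 + 176032)/(-1297839 - 1236254) = -705438/(-2534093) = -705438*(-1/2534093) = 705438/2534093 ≈ 0.27838)
(T(N, -642) + h(-294)) + P = (1 - 1593) + 705438/2534093 = -1592 + 705438/2534093 = -4033570618/2534093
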